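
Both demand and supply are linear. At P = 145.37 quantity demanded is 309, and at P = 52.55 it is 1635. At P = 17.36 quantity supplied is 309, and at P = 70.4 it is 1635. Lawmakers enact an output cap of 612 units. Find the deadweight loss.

Demand slope = (52.55 − 145.37)/(1635 − 309) = −0.07, so P = 167 − 0.07Q.
Supply slope = (70.4 − 17.36)/(1635 − 309) = 0.04, so P = 5 + 0.04Q.
Competitive equilibrium: 167 − 0.07Q = 5 + 0.04Q → Q* = 1472.7273, P* = 63.9091.
At Q = 612: demand price = 167 − 0.07·612 = 124.16; supply price = 5 + 0.04·612 = 29.48.
ΔQ = 1472.7273 − 612 = 860.7273; wedge = 124.16 − 29.48 = 94.68.
DWL = ½ × 860.7273 × 94.68 = 40746.83.

40746.83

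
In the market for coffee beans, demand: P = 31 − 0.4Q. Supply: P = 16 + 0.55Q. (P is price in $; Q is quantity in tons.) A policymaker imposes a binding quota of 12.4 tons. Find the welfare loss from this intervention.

Competitive equilibrium: 31 − 0.4Q = 16 + 0.55Q → Q* = 15.7895, P* = 24.6842.
At Q = 12.4: demand price = 31 − 0.4·12.4 = 26.04; supply price = 16 + 0.55·12.4 = 22.82.
ΔQ = 15.7895 − 12.4 = 3.3895; wedge = 26.04 − 22.82 = 3.22.
Deadweight loss = ½ × 3.3895 × 3.22 = $5.46.

$5.46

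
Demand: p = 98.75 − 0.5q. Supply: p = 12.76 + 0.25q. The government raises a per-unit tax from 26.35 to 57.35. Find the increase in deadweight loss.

Competitive equilibrium: 98.75 − 0.5q = 12.76 + 0.25q → q* = 114.6533, p* = 41.4233.
For a per-unit tax t: Δq = t/0.75, so DWL = ½·t·(t/0.75) = t²/1.5.
At t = 26.35: DWL = 462.882. At t = 57.35: DWL = 2192.682.
Increase = 2192.682 − 462.882 = 1729.80.

1729.80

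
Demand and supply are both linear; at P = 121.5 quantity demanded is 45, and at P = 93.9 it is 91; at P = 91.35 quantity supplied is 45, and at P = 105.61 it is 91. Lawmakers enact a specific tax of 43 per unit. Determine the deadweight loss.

1015.93

Demand slope = (93.9 − 121.5)/(91 − 45) = −0.6, so P = 148.5 − 0.6Q.
Supply slope = (105.61 − 91.35)/(91 − 45) = 0.31, so P = 77.4 + 0.31Q.
Competitive equilibrium: 148.5 − 0.6Q = 77.4 + 0.31Q → Q* = 78.13187, P* = 101.62088.
With the tax, the buyer price exceeds the seller price by 43: (148.5 − 0.6Q) − (77.4 + 0.31Q) = 43 → Q' = 30.87912.
ΔQ = 78.13187 − 30.87912 = 47.25275; the wedge equals the tax, 43.
Welfare loss = ½ × 47.25275 × 43 = 1015.93.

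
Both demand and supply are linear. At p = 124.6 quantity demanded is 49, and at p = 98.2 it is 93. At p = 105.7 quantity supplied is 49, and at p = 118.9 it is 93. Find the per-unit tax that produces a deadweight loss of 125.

Demand slope = (98.2 − 124.6)/(93 − 49) = −0.6, so p = 154 − 0.6q.
Supply slope = (118.9 − 105.7)/(93 − 49) = 0.3, so p = 91 + 0.3q.
Competitive equilibrium: 154 − 0.6q = 91 + 0.3q → q* = 70, p* = 112.
A tax t gives Δq = t/0.9 and wedge t, so DWL = t²/1.8.
t²/1.8 = 125 → t² = 225 → t = 15.

15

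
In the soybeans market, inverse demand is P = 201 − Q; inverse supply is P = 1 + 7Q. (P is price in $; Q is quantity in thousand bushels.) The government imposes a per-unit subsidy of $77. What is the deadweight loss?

Competitive equilibrium: 201 − Q = 1 + 7Q → Q* = 25, P* = 176.
The subsidy lowers effective supply by 77: P = 7Q − 76.
New quantity: 201 − Q = 7Q − 76 → Q' = 34.625.
Overproduction ΔQ = 34.625 − 25 = 9.625; wedge = subsidy = 77.
DWL = ½ × 9.625 × 77 = $370.56 thousand.

$370.56 thousand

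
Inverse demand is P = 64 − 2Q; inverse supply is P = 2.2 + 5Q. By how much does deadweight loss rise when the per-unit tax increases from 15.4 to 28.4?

40.67

Competitive equilibrium: 64 − 2Q = 2.2 + 5Q → Q* = 8.8286, P* = 46.3429.
For a per-unit tax t: ΔQ = t/7, so DWL = ½·t·(t/7) = t²/14.
At t = 15.4: DWL = 16.94. At t = 28.4: DWL = 57.611.
Increase = 57.611 − 16.94 = 40.67.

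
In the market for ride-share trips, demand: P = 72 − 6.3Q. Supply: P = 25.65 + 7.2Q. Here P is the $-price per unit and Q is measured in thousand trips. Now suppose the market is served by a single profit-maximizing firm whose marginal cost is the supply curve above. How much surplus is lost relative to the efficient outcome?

Competitive equilibrium: 72 − 6.3Q = 25.65 + 7.2Q → Q* = 3.4333, P* = 50.37.
Marginal revenue: MR = 72 − 12.6Q. Set MR = MC: 72 − 12.6Q = 25.65 + 7.2Q → Q_m = 2.3409.
Price P_m = 72 − 6.3·2.3409 = 57.2523; MC(Q_m) = 25.65 + 7.2·2.3409 = 42.5045.
Competitive Q* = 3.4333, so ΔQ = 1.0924; wedge = 57.2523 − 42.5045 = 14.7478.
Deadweight loss = ½ × 1.0924 × 14.7478 = $8.06 thousand.

$8.06 thousand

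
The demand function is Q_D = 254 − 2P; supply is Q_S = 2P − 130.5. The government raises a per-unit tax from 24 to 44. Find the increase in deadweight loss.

680

In inverse form: demand P = 127 − 0.5Q, supply P = 65.25 + 0.5Q.
Competitive equilibrium: 127 − 0.5Q = 65.25 + 0.5Q → Q* = 61.75, P* = 96.125.
For a per-unit tax t: ΔQ = t/1, so DWL = ½·t·(t/1) = t²/2.
At t = 24: DWL = 288. At t = 44: DWL = 968.
Increase = 968 − 288 = 680.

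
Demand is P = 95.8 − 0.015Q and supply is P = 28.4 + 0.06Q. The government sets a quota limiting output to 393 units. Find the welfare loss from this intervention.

Competitive equilibrium: 95.8 − 0.015Q = 28.4 + 0.06Q → Q* = 898.6667, P* = 82.32.
At Q = 393: demand price = 95.8 − 0.015·393 = 89.905; supply price = 28.4 + 0.06·393 = 51.98.
ΔQ = 898.6667 − 393 = 505.6667; wedge = 89.905 − 51.98 = 37.925.
DWL = ½ × 505.6667 × 37.925 = 9588.70.

9588.70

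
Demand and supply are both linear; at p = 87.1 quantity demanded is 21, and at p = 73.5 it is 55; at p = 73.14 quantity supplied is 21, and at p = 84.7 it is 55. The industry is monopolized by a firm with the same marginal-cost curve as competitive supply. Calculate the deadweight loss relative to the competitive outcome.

72.39

Demand slope = (73.5 − 87.1)/(55 − 21) = −0.4, so p = 95.5 − 0.4q.
Supply slope = (84.7 − 73.14)/(55 − 21) = 0.34, so p = 66 + 0.34q.
Competitive equilibrium: 95.5 − 0.4q = 66 + 0.34q → q* = 39.8649, p* = 79.5541.
Marginal revenue: MR = 95.5 − 0.8q. Set MR = MC: 95.5 − 0.8q = 66 + 0.34q → q_m = 25.8772.
Price p_m = 95.5 − 0.4·25.8772 = 85.1491; MC(q_m) = 66 + 0.34·25.8772 = 74.7982.
Competitive q* = 39.8649, so Δq = 13.9877; wedge = 85.1491 − 74.7982 = 10.3509.
DWL = ½ × 13.9877 × 10.3509 = 72.39.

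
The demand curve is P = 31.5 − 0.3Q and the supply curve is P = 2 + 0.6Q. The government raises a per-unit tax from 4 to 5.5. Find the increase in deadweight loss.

7.92

Competitive equilibrium: 31.5 − 0.3Q = 2 + 0.6Q → Q* = 32.7778, P* = 21.6667.
For a per-unit tax t: ΔQ = t/0.9, so DWL = ½·t·(t/0.9) = t²/1.8.
At t = 4: DWL = 8.889. At t = 5.5: DWL = 16.806.
Increase = 16.806 − 8.889 = 7.92.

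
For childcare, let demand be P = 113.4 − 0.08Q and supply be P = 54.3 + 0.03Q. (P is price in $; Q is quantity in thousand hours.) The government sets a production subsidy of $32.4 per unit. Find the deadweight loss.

$4771.64 thousand

Competitive equilibrium: 113.4 − 0.08Q = 54.3 + 0.03Q → Q* = 537.2727, P* = 70.4182.
The subsidy lowers effective supply by 32.4: P = 21.9 + 0.03Q.
New quantity: 113.4 − 0.08Q = 21.9 + 0.03Q → Q' = 831.8182.
Overproduction ΔQ = 831.8182 − 537.2727 = 294.5455; wedge = subsidy = 32.4.
DWL = ½ × 294.5455 × 32.4 = $4771.64 thousand.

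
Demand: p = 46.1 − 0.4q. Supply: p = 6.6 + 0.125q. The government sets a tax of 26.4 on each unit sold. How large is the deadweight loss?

Competitive equilibrium: 46.1 − 0.4q = 6.6 + 0.125q → q* = 75.2381, p* = 16.0048.
With the tax, the buyer price exceeds the seller price by 26.4: (46.1 − 0.4q) − (6.6 + 0.125q) = 26.4 → q' = 24.9524.
Δq = 75.2381 − 24.9524 = 50.2857; the wedge equals the tax, 26.4.
Welfare loss = ½ × 50.2857 × 26.4 = 663.77.

663.77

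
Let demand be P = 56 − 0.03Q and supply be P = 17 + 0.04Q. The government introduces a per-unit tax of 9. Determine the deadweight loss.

Competitive equilibrium: 56 − 0.03Q = 17 + 0.04Q → Q* = 557.1429, P* = 39.2857.
With the tax, the buyer price exceeds the seller price by 9: (56 − 0.03Q) − (17 + 0.04Q) = 9 → Q' = 428.5714.
ΔQ = 557.1429 − 428.5714 = 128.5715; the wedge equals the tax, 9.
Welfare loss = ½ × 128.5715 × 9 = 578.57.

578.57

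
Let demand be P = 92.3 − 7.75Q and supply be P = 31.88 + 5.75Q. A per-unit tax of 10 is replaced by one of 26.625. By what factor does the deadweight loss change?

Competitive equilibrium: 92.3 − 7.75Q = 31.88 + 5.75Q → Q* = 4.4756, P* = 57.6144.
For a per-unit tax t: ΔQ = t/13.5, so DWL = ½·t·(t/13.5) = t²/27.
At t = 10: DWL = 3.704. At t = 26.625: DWL = 26.255.
Ratio = (26.625/10)² = 7.089.

7.089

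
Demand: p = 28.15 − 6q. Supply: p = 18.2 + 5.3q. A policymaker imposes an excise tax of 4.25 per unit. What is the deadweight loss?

Competitive equilibrium: 28.15 − 6q = 18.2 + 5.3q → q* = 0.8805, p* = 22.8668.
With the tax, the buyer price exceeds the seller price by 4.25: (28.15 − 6q) − (18.2 + 5.3q) = 4.25 → q' = 0.5044.
Δq = 0.8805 − 0.5044 = 0.3761; the wedge equals the tax, 4.25.
Deadweight loss = ½ × 0.3761 × 4.25 = 0.80.

0.80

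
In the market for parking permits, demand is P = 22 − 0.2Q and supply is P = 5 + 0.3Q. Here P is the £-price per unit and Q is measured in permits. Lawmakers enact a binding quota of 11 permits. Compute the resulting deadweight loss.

£132.25

Competitive equilibrium: 22 − 0.2Q = 5 + 0.3Q → Q* = 34, P* = 15.2.
At Q = 11: demand price = 22 − 0.2·11 = 19.8; supply price = 5 + 0.3·11 = 8.3.
ΔQ = 34 − 11 = 23; wedge = 19.8 − 8.3 = 11.5.
DWL = ½ × 23 × 11.5 = £132.25.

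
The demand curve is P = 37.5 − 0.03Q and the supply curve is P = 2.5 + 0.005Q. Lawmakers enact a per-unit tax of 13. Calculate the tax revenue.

8171.43

Competitive equilibrium: 37.5 − 0.03Q = 2.5 + 0.005Q → Q* = 1000, P* = 7.5.
With the tax, the buyer price exceeds the seller price by 13: (37.5 − 0.03Q) − (2.5 + 0.005Q) = 13 → Q' = 628.5714.
Tax revenue = 13 × 628.5714 = 8171.43.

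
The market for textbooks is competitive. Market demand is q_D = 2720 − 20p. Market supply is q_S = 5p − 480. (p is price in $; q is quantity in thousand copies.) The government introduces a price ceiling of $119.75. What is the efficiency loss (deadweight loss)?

In inverse form: demand p = 136 − 0.05q, supply p = 96 + 0.2q.
Competitive equilibrium: 136 − 0.05q = 96 + 0.2q → q* = 160, p* = 128.
At the ceiling p = 119.75, quantity supplied = (119.75 − 96)/0.2 = 118.75.
Willingness to pay at q' = 118.75: 136 − 0.05·118.75 = 130.0625.
Δq = 160 − 118.75 = 41.25; wedge = 130.0625 − 119.75 = 10.3125.
Welfare loss = ½ × 41.25 × 10.3125 = $212.70 thousand.

$212.70 thousand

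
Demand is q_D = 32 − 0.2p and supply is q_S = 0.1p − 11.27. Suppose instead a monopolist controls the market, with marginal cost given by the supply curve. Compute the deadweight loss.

In inverse form: demand p = 160 − 5q, supply p = 112.7 + 10q.
Competitive equilibrium: 160 − 5q = 112.7 + 10q → q* = 3.1533, p* = 144.2333.
Marginal revenue: MR = 160 − 10q. Set MR = MC: 160 − 10q = 112.7 + 10q → q_m = 2.365.
Price p_m = 160 − 5·2.365 = 148.175; MC(q_m) = 112.7 + 10·2.365 = 136.35.
Competitive q* = 3.1533, so Δq = 0.7883; wedge = 148.175 − 136.35 = 11.825.
The triangle = ½ × 0.7883 × 11.825 = 4.66.

4.66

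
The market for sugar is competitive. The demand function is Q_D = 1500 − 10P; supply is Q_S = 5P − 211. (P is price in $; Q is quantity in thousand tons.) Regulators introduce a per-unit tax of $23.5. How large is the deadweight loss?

$920.42 thousand

In inverse form: demand P = 150 − 0.1Q, supply P = 42.2 + 0.2Q.
Competitive equilibrium: 150 − 0.1Q = 42.2 + 0.2Q → Q* = 359.3333, P* = 114.0667.
With the tax, the buyer price exceeds the seller price by 23.5: (150 − 0.1Q) − (42.2 + 0.2Q) = 23.5 → Q' = 281.
ΔQ = 359.3333 − 281 = 78.3333; the wedge equals the tax, 23.5.
The triangle = ½ × 78.3333 × 23.5 = $920.42 thousand.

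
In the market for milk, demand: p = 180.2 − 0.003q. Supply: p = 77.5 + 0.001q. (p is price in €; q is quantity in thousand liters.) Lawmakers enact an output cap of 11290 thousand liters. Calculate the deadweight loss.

Competitive equilibrium: 180.2 − 0.003q = 77.5 + 0.001q → q* = 25675, p* = 103.175.
At q = 11290: demand price = 180.2 − 0.003·11290 = 146.33; supply price = 77.5 + 0.001·11290 = 88.79.
Δq = 25675 − 11290 = 14385; wedge = 146.33 − 88.79 = 57.54.
Deadweight loss = ½ × 14385 × 57.54 = €413856.45 thousand.

€413856.45 thousand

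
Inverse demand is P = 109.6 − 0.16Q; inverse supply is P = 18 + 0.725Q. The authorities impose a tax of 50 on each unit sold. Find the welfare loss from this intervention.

Competitive equilibrium: 109.6 − 0.16Q = 18 + 0.725Q → Q* = 103.5028, P* = 93.0395.
With the tax, the buyer price exceeds the seller price by 50: (109.6 − 0.16Q) − (18 + 0.725Q) = 50 → Q' = 47.0056.
ΔQ = 103.5028 − 47.0056 = 56.4972; the wedge equals the tax, 50.
The triangle = ½ × 56.4972 × 50 = 1412.43.

1412.43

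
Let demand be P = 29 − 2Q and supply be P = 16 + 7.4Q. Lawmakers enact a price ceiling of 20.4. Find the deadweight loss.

Competitive equilibrium: 29 − 2Q = 16 + 7.4Q → Q* = 1.383, P* = 26.234.
At the ceiling P = 20.4, quantity supplied = (20.4 − 16)/7.4 = 0.5946.
Willingness to pay at Q' = 0.5946: 29 − 2·0.5946 = 27.8108.
ΔQ = 1.383 − 0.5946 = 0.7884; wedge = 27.8108 − 20.4 = 7.4108.
DWL = ½ × 0.7884 × 7.4108 = 2.92.

2.92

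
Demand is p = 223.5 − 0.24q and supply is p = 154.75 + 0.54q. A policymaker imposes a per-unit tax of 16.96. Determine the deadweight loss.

Competitive equilibrium: 223.5 − 0.24q = 154.75 + 0.54q → q* = 88.141, p* = 202.3462.
With the tax, the buyer price exceeds the seller price by 16.96: (223.5 − 0.24q) − (154.75 + 0.54q) = 16.96 → q' = 66.3974.
Δq = 88.141 − 66.3974 = 21.7436; the wedge equals the tax, 16.96.
Welfare loss = ½ × 21.7436 × 16.96 = 184.39.

184.39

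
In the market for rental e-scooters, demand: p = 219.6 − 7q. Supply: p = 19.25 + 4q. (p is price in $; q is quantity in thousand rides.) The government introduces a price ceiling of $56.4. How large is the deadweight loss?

$438.22 thousand

Competitive equilibrium: 219.6 − 7q = 19.25 + 4q → q* = 18.2136, p* = 92.1045.
At the ceiling p = 56.4, quantity supplied = (56.4 − 19.25)/4 = 9.2875.
Willingness to pay at q' = 9.2875: 219.6 − 7·9.2875 = 154.5875.
Δq = 18.2136 − 9.2875 = 8.9261; wedge = 154.5875 − 56.4 = 98.1875.
The triangle = ½ × 8.9261 × 98.1875 = $438.22 thousand.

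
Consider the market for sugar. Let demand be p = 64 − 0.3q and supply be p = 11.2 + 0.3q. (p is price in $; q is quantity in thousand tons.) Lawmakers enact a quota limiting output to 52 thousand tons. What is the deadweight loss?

Competitive equilibrium: 64 − 0.3q = 11.2 + 0.3q → q* = 88, p* = 37.6.
At q = 52: demand price = 64 − 0.3·52 = 48.4; supply price = 11.2 + 0.3·52 = 26.8.
Δq = 88 − 52 = 36; wedge = 48.4 − 26.8 = 21.6.
DWL = ½ × 36 × 21.6 = $388.80 thousand.

$388.80 thousand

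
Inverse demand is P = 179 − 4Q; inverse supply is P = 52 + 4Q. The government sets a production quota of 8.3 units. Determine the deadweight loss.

229.52

Competitive equilibrium: 179 − 4Q = 52 + 4Q → Q* = 15.875, P* = 115.5.
At Q = 8.3: demand price = 179 − 4·8.3 = 145.8; supply price = 52 + 4·8.3 = 85.2.
ΔQ = 15.875 − 8.3 = 7.575; wedge = 145.8 − 85.2 = 60.6.
Deadweight loss = ½ × 7.575 × 60.6 = 229.52.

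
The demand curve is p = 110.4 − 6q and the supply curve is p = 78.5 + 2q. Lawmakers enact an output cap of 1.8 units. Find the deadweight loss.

19.14

Competitive equilibrium: 110.4 − 6q = 78.5 + 2q → q* = 3.9875, p* = 86.475.
At q = 1.8: demand price = 110.4 − 6·1.8 = 99.6; supply price = 78.5 + 2·1.8 = 82.1.
Δq = 3.9875 − 1.8 = 2.1875; wedge = 99.6 − 82.1 = 17.5.
DWL = ½ × 2.1875 × 17.5 = 19.14.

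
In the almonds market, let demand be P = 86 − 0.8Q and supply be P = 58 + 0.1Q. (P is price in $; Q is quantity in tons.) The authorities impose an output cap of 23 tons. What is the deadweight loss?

Competitive equilibrium: 86 − 0.8Q = 58 + 0.1Q → Q* = 31.1111, P* = 61.1111.
At Q = 23: demand price = 86 − 0.8·23 = 67.6; supply price = 58 + 0.1·23 = 60.3.
ΔQ = 31.1111 − 23 = 8.1111; wedge = 67.6 − 60.3 = 7.3.
Deadweight loss = ½ × 8.1111 × 7.3 = $29.61.

$29.61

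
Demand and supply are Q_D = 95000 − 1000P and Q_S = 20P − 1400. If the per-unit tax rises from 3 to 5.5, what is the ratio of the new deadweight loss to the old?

In inverse form: demand P = 95 − 0.001Q, supply P = 70 + 0.05Q.
Competitive equilibrium: 95 − 0.001Q = 70 + 0.05Q → Q* = 490.1961, P* = 94.5098.
For a per-unit tax t: ΔQ = t/0.051, so DWL = ½·t·(t/0.051) = t²/0.102.
At t = 3: DWL = 88.235. At t = 5.5: DWL = 296.569.
Ratio = (5.5/3)² = 3.361.

3.361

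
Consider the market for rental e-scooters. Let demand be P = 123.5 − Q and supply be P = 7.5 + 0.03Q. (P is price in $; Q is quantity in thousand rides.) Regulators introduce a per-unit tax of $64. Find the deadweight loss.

$1988.35 thousand

Competitive equilibrium: 123.5 − Q = 7.5 + 0.03Q → Q* = 112.6214, P* = 10.8786.
With the tax, the buyer price exceeds the seller price by 64: (123.5 − Q) − (7.5 + 0.03Q) = 64 → Q' = 50.4854.
ΔQ = 112.6214 − 50.4854 = 62.136; the wedge equals the tax, 64.
The triangle = ½ × 62.136 × 64 = $1988.35 thousand.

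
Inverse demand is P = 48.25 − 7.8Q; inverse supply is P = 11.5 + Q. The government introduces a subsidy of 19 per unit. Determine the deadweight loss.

20.51

Competitive equilibrium: 48.25 − 7.8Q = 11.5 + Q → Q* = 4.1761, P* = 15.6761.
The subsidy lowers effective supply by 19: P = Q − 7.5.
New quantity: 48.25 − 7.8Q = Q − 7.5 → Q' = 6.3352.
Overproduction ΔQ = 6.3352 − 4.1761 = 2.1591; wedge = subsidy = 19.
The triangle = ½ × 2.1591 × 19 = 20.51.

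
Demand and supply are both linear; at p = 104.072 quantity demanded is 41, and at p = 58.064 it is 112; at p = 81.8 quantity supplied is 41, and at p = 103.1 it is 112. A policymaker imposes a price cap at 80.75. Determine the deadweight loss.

Demand slope = (58.064 − 104.072)/(112 − 41) = −0.648, so p = 130.64 − 0.648q.
Supply slope = (103.1 − 81.8)/(112 − 41) = 0.3, so p = 69.5 + 0.3q.
Competitive equilibrium: 130.64 − 0.648q = 69.5 + 0.3q → q* = 64.4937, p* = 88.8481.
At the ceiling p = 80.75, quantity supplied = (80.75 − 69.5)/0.3 = 37.5.
Willingness to pay at q' = 37.5: 130.64 − 0.648·37.5 = 106.34.
Δq = 64.4937 − 37.5 = 26.9937; wedge = 106.34 − 80.75 = 25.59.
Deadweight loss = ½ × 26.9937 × 25.59 = 345.38.

345.38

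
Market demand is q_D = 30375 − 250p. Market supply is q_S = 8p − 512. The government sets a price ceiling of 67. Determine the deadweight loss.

In inverse form: demand p = 121.5 − 0.004q, supply p = 64 + 0.125q.
Competitive equilibrium: 121.5 − 0.004q = 64 + 0.125q → q* = 445.7364, p* = 119.7171.
At the ceiling p = 67, quantity supplied = (67 − 64)/0.125 = 24.
Willingness to pay at q' = 24: 121.5 − 0.004·24 = 121.404.
Δq = 445.7364 − 24 = 421.7364; wedge = 121.404 − 67 = 54.404.
Welfare loss = ½ × 421.7364 × 54.404 = 11472.07.

11472.07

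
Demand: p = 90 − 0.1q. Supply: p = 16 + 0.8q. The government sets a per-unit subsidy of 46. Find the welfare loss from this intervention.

Competitive equilibrium: 90 − 0.1q = 16 + 0.8q → q* = 82.2222, p* = 81.7778.
The subsidy lowers effective supply by 46: p = 0.8q − 30.
New quantity: 90 − 0.1q = 0.8q − 30 → q' = 133.3333.
Overproduction Δq = 133.3333 − 82.2222 = 51.1111; wedge = subsidy = 46.
Deadweight loss = ½ × 51.1111 × 46 = 1175.56.

1175.56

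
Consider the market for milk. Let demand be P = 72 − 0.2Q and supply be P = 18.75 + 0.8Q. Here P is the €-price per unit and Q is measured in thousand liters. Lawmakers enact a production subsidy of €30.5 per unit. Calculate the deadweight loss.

€465.125 thousand

Competitive equilibrium: 72 − 0.2Q = 18.75 + 0.8Q → Q* = 53.25, P* = 61.35.
The subsidy lowers effective supply by 30.5: P = 0.8Q − 11.75.
New quantity: 72 − 0.2Q = 0.8Q − 11.75 → Q' = 83.75.
Overproduction ΔQ = 83.75 − 53.25 = 30.5; wedge = subsidy = 30.5.
The triangle = ½ × 30.5 × 30.5 = €465.125 thousand.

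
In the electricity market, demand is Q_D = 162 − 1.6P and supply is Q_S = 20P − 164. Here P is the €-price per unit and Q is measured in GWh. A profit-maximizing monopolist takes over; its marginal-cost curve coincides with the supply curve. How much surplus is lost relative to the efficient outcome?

€1482.42

In inverse form: demand P = 101.25 − 0.625Q, supply P = 8.2 + 0.05Q.
Competitive equilibrium: 101.25 − 0.625Q = 8.2 + 0.05Q → Q* = 137.85185, P* = 15.09259.
Marginal revenue: MR = 101.25 − 1.25Q. Set MR = MC: 101.25 − 1.25Q = 8.2 + 0.05Q → Q_m = 71.57692.
Price P_m = 101.25 − 0.625·71.57692 = 56.51443; MC(Q_m) = 8.2 + 0.05·71.57692 = 11.77885.
Competitive Q* = 137.85185, so ΔQ = 66.27493; wedge = 56.51443 − 11.77885 = 44.73558.
The triangle = ½ × 66.27493 × 44.73558 = €1482.42.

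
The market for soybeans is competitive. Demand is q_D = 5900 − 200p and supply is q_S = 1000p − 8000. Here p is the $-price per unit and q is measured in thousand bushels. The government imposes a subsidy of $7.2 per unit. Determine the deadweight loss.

$4320 thousand

In inverse form: demand p = 29.5 − 0.005q, supply p = 8 + 0.001q.
Competitive equilibrium: 29.5 − 0.005q = 8 + 0.001q → q* = 3583.3333, p* = 11.5833.
The subsidy lowers effective supply by 7.2: p = 0.8 + 0.001q.
New quantity: 29.5 − 0.005q = 0.8 + 0.001q → q' = 4783.3333.
Overproduction Δq = 4783.3333 − 3583.3333 = 1200; wedge = subsidy = 7.2.
DWL = ½ × 1200 × 7.2 = $4320 thousand.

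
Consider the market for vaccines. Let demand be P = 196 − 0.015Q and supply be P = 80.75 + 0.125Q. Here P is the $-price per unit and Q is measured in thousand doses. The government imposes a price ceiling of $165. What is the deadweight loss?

$1558.54 thousand

Competitive equilibrium: 196 − 0.015Q = 80.75 + 0.125Q → Q* = 823.2143, P* = 183.6518.
At the ceiling P = 165, quantity supplied = (165 − 80.75)/0.125 = 674.
Willingness to pay at Q' = 674: 196 − 0.015·674 = 185.89.
ΔQ = 823.2143 − 674 = 149.2143; wedge = 185.89 − 165 = 20.89.
The triangle = ½ × 149.2143 × 20.89 = $1558.54 thousand.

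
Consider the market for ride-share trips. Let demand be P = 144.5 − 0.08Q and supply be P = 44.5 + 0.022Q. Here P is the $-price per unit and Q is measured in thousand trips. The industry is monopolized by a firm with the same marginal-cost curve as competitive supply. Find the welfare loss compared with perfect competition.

Competitive equilibrium: 144.5 − 0.08Q = 44.5 + 0.022Q → Q* = 980.392157, P* = 66.068627.
Marginal revenue: MR = 144.5 − 0.16Q. Set MR = MC: 144.5 − 0.16Q = 44.5 + 0.022Q → Q_m = 549.450549.
Price P_m = 144.5 − 0.08·549.450549 = 100.543956; MC(Q_m) = 44.5 + 0.022·549.450549 = 56.587912.
Competitive Q* = 980.392157, so ΔQ = 430.941608; wedge = 100.543956 − 56.587912 = 43.956044.
The triangle = ½ × 430.941608 × 43.956044 = $9471.24 thousand.

$9471.24 thousand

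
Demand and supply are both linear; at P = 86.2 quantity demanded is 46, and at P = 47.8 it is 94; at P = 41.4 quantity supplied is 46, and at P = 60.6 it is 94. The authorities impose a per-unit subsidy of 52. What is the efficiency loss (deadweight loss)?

Demand slope = (47.8 − 86.2)/(94 − 46) = −0.8, so P = 123 − 0.8Q.
Supply slope = (60.6 − 41.4)/(94 − 46) = 0.4, so P = 23 + 0.4Q.
Competitive equilibrium: 123 − 0.8Q = 23 + 0.4Q → Q* = 83.3333, P* = 56.3333.
The subsidy lowers effective supply by 52: P = 0.4Q − 29.
New quantity: 123 − 0.8Q = 0.4Q − 29 → Q' = 126.6667.
Overproduction ΔQ = 126.6667 − 83.3333 = 43.3334; wedge = subsidy = 52.
The triangle = ½ × 43.3334 × 52 = 1126.67.

1126.67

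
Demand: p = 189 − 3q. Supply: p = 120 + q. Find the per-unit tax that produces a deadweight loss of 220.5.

42

Competitive equilibrium: 189 − 3q = 120 + q → q* = 17.25, p* = 137.25.
A tax t gives Δq = t/4 and wedge t, so DWL = t²/8.
t²/8 = 220.5 → t² = 1764 → t = 42.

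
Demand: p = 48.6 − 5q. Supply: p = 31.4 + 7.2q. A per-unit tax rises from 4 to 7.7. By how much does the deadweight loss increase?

Competitive equilibrium: 48.6 − 5q = 31.4 + 7.2q → q* = 1.4098, p* = 41.5508.
For a per-unit tax t: Δq = t/12.2, so DWL = ½·t·(t/12.2) = t²/24.4.
At t = 4: DWL = 0.656. At t = 7.7: DWL = 2.43.
Increase = 2.43 − 0.656 = 1.77.

1.77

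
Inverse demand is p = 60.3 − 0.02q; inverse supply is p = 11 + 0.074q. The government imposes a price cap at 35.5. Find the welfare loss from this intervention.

Competitive equilibrium: 60.3 − 0.02q = 11 + 0.074q → q* = 524.4681, p* = 49.8106.
At the ceiling p = 35.5, quantity supplied = (35.5 − 11)/0.074 = 331.0811.
Willingness to pay at q' = 331.0811: 60.3 − 0.02·331.0811 = 53.6784.
Δq = 524.4681 − 331.0811 = 193.387; wedge = 53.6784 − 35.5 = 18.1784.
Deadweight loss = ½ × 193.387 × 18.1784 = 1757.73.

1757.73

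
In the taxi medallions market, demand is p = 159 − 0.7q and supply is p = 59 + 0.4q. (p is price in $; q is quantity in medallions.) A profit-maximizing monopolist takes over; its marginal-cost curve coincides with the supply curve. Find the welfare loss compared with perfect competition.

Competitive equilibrium: 159 − 0.7q = 59 + 0.4q → q* = 90.9091, p* = 95.3636.
Marginal revenue: MR = 159 − 1.4q. Set MR = MC: 159 − 1.4q = 59 + 0.4q → q_m = 55.5556.
Price p_m = 159 − 0.7·55.5556 = 120.1111; MC(q_m) = 59 + 0.4·55.5556 = 81.2222.
Competitive q* = 90.9091, so Δq = 35.3535; wedge = 120.1111 − 81.2222 = 38.8889.
The triangle = ½ × 35.3535 × 38.8889 = $687.43.

$687.43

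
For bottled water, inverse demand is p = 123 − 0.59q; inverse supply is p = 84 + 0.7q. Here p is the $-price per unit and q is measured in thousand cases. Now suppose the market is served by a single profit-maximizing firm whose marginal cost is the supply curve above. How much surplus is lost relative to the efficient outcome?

Competitive equilibrium: 123 − 0.59q = 84 + 0.7q → q* = 30.2326, p* = 105.1628.
Marginal revenue: MR = 123 − 1.18q. Set MR = MC: 123 − 1.18q = 84 + 0.7q → q_m = 20.7447.
Price p_m = 123 − 0.59·20.7447 = 110.7606; MC(q_m) = 84 + 0.7·20.7447 = 98.5213.
Competitive q* = 30.2326, so Δq = 9.4879; wedge = 110.7606 − 98.5213 = 12.2393.
Welfare loss = ½ × 9.4879 × 12.2393 = $58.06 thousand.

$58.06 thousand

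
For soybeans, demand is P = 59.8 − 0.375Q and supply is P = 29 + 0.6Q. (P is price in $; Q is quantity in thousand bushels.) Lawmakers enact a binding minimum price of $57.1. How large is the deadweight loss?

Competitive equilibrium: 59.8 − 0.375Q = 29 + 0.6Q → Q* = 31.5897, P* = 47.9538.
At the floor P = 57.1, quantity demanded = (59.8 − 57.1)/0.375 = 7.2.
Sellers' marginal cost at Q' = 7.2: 29 + 0.6·7.2 = 33.32.
ΔQ = 31.5897 − 7.2 = 24.3897; wedge = 57.1 − 33.32 = 23.78.
The triangle = ½ × 24.3897 × 23.78 = $289.99 thousand.

$289.99 thousand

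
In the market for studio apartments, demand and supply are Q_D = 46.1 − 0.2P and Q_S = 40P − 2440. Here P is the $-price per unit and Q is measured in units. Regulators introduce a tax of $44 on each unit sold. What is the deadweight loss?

In inverse form: demand P = 230.5 − 5Q, supply P = 61 + 0.025Q.
Competitive equilibrium: 230.5 − 5Q = 61 + 0.025Q → Q* = 33.7313, P* = 61.8433.
With the tax, the buyer price exceeds the seller price by 44: (230.5 − 5Q) − (61 + 0.025Q) = 44 → Q' = 24.9751.
ΔQ = 33.7313 − 24.9751 = 8.7562; the wedge equals the tax, 44.
The triangle = ½ × 8.7562 × 44 = $192.64.

$192.64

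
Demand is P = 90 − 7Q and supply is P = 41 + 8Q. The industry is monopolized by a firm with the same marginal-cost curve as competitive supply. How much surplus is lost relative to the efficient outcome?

8.10

Competitive equilibrium: 90 − 7Q = 41 + 8Q → Q* = 3.2667, P* = 67.1333.
Marginal revenue: MR = 90 − 14Q. Set MR = MC: 90 − 14Q = 41 + 8Q → Q_m = 2.2273.
Price P_m = 90 − 7·2.2273 = 74.4089; MC(Q_m) = 41 + 8·2.2273 = 58.8184.
Competitive Q* = 3.2667, so ΔQ = 1.0394; wedge = 74.4089 − 58.8184 = 15.5905.
Deadweight loss = ½ × 1.0394 × 15.5905 = 8.10.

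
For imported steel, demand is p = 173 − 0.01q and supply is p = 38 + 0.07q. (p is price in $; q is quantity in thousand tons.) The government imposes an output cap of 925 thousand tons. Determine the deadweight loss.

$23256.25 thousand

Competitive equilibrium: 173 − 0.01q = 38 + 0.07q → q* = 1687.5, p* = 156.125.
At q = 925: demand price = 173 − 0.01·925 = 163.75; supply price = 38 + 0.07·925 = 102.75.
Δq = 1687.5 − 925 = 762.5; wedge = 163.75 − 102.75 = 61.
DWL = ½ × 762.5 × 61 = $23256.25 thousand.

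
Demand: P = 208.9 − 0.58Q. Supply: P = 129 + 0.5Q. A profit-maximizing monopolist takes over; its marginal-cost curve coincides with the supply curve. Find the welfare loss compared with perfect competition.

360.81

Competitive equilibrium: 208.9 − 0.58Q = 129 + 0.5Q → Q* = 73.9815, P* = 165.9907.
Marginal revenue: MR = 208.9 − 1.16Q. Set MR = MC: 208.9 − 1.16Q = 129 + 0.5Q → Q_m = 48.1325.
Price P_m = 208.9 − 0.58·48.1325 = 180.9832; MC(Q_m) = 129 + 0.5·48.1325 = 153.0663.
Competitive Q* = 73.9815, so ΔQ = 25.849; wedge = 180.9832 − 153.0663 = 27.9169.
The triangle = ½ × 25.849 × 27.9169 = 360.81.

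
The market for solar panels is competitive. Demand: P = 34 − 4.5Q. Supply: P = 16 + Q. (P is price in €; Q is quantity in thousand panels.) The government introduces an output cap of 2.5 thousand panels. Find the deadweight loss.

€1.64 thousand

Competitive equilibrium: 34 − 4.5Q = 16 + Q → Q* = 3.2727, P* = 19.2727.
At Q = 2.5: demand price = 34 − 4.5·2.5 = 22.75; supply price = 16 + 1·2.5 = 18.5.
ΔQ = 3.2727 − 2.5 = 0.7727; wedge = 22.75 − 18.5 = 4.25.
The triangle = ½ × 0.7727 × 4.25 = €1.64 thousand.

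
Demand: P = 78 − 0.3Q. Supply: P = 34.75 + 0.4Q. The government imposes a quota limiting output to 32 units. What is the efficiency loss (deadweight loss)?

Competitive equilibrium: 78 − 0.3Q = 34.75 + 0.4Q → Q* = 61.7857, P* = 59.4643.
At Q = 32: demand price = 78 − 0.3·32 = 68.4; supply price = 34.75 + 0.4·32 = 47.55.
ΔQ = 61.7857 − 32 = 29.7857; wedge = 68.4 − 47.55 = 20.85.
Deadweight loss = ½ × 29.7857 × 20.85 = 310.52.

310.52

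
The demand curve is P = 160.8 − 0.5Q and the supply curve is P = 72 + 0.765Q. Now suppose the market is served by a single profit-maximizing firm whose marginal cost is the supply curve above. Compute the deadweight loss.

Competitive equilibrium: 160.8 − 0.5Q = 72 + 0.765Q → Q* = 70.1976, P* = 125.7012.
Marginal revenue: MR = 160.8 − Q. Set MR = MC: 160.8 − Q = 72 + 0.765Q → Q_m = 50.3116.
Price P_m = 160.8 − 0.5·50.3116 = 135.6442; MC(Q_m) = 72 + 0.765·50.3116 = 110.4884.
Competitive Q* = 70.1976, so ΔQ = 19.886; wedge = 135.6442 − 110.4884 = 25.1558.
Deadweight loss = ½ × 19.886 × 25.1558 = 250.12.

250.12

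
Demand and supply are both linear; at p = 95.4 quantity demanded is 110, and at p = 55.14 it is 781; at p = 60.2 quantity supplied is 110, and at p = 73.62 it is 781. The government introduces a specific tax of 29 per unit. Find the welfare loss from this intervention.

Demand slope = (55.14 − 95.4)/(781 − 110) = −0.06, so p = 102 − 0.06q.
Supply slope = (73.62 − 60.2)/(781 − 110) = 0.02, so p = 58 + 0.02q.
Competitive equilibrium: 102 − 0.06q = 58 + 0.02q → q* = 550, p* = 69.
With the tax, the buyer price exceeds the seller price by 29: (102 − 0.06q) − (58 + 0.02q) = 29 → q' = 187.5.
Δq = 550 − 187.5 = 362.5; the wedge equals the tax, 29.
The triangle = ½ × 362.5 × 29 = 5256.25.

5256.25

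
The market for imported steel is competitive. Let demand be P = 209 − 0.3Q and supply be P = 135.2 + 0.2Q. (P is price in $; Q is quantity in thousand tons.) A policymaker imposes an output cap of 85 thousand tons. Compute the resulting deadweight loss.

$979.69 thousand

Competitive equilibrium: 209 − 0.3Q = 135.2 + 0.2Q → Q* = 147.6, P* = 164.72.
At Q = 85: demand price = 209 − 0.3·85 = 183.5; supply price = 135.2 + 0.2·85 = 152.2.
ΔQ = 147.6 − 85 = 62.6; wedge = 183.5 − 152.2 = 31.3.
Welfare loss = ½ × 62.6 × 31.3 = $979.69 thousand.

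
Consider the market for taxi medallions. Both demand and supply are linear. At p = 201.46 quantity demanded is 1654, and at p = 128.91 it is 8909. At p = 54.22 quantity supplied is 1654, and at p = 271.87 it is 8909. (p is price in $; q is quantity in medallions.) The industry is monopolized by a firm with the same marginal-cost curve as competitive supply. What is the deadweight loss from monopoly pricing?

Demand slope = (128.91 − 201.46)/(8909 − 1654) = −0.01, so p = 218 − 0.01q.
Supply slope = (271.87 − 54.22)/(8909 − 1654) = 0.03, so p = 4.6 + 0.03q.
Competitive equilibrium: 218 − 0.01q = 4.6 + 0.03q → q* = 5335, p* = 164.65.
Marginal revenue: MR = 218 − 0.02q. Set MR = MC: 218 − 0.02q = 4.6 + 0.03q → q_m = 4268.
Price p_m = 218 − 0.01·4268 = 175.32; MC(q_m) = 4.6 + 0.03·4268 = 132.64.
Competitive q* = 5335, so Δq = 1067; wedge = 175.32 − 132.64 = 42.68.
Welfare loss = ½ × 1067 × 42.68 = $22769.78.

$22769.78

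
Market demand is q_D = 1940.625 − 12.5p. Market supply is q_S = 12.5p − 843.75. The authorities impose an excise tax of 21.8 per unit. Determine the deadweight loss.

1485.125

In inverse form: demand p = 155.25 − 0.08q, supply p = 67.5 + 0.08q.
Competitive equilibrium: 155.25 − 0.08q = 67.5 + 0.08q → q* = 548.4375, p* = 111.375.
With the tax, the buyer price exceeds the seller price by 21.8: (155.25 − 0.08q) − (67.5 + 0.08q) = 21.8 → q' = 412.1875.
Δq = 548.4375 − 412.1875 = 136.25; the wedge equals the tax, 21.8.
The triangle = ½ × 136.25 × 21.8 = 1485.125.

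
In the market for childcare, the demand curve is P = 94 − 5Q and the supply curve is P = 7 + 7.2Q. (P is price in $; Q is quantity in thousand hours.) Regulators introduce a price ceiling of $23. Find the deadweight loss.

Competitive equilibrium: 94 − 5Q = 7 + 7.2Q → Q* = 7.13115, P* = 58.34426.
At the ceiling P = 23, quantity supplied = (23 − 7)/7.2 = 2.22222.
Willingness to pay at Q' = 2.22222: 94 − 5·2.22222 = 82.8889.
ΔQ = 7.13115 − 2.22222 = 4.90893; wedge = 82.8889 − 23 = 59.8889.
Welfare loss = ½ × 4.90893 × 59.8889 = $147 thousand.

$147 thousand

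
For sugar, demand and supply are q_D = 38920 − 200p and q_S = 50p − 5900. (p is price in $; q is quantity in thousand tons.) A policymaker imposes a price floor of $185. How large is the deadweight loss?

In inverse form: demand p = 194.6 − 0.005q, supply p = 118 + 0.02q.
Competitive equilibrium: 194.6 − 0.005q = 118 + 0.02q → q* = 3064, p* = 179.28.
At the floor p = 185, quantity demanded = (194.6 − 185)/0.005 = 1920.
Sellers' marginal cost at q' = 1920: 118 + 0.02·1920 = 156.4.
Δq = 3064 − 1920 = 1144; wedge = 185 − 156.4 = 28.6.
Welfare loss = ½ × 1144 × 28.6 = $16359.20 thousand.

$16359.20 thousand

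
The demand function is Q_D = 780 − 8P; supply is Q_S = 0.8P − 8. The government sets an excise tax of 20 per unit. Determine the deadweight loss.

In inverse form: demand P = 97.5 − 0.125Q, supply P = 10 + 1.25Q.
Competitive equilibrium: 97.5 − 0.125Q = 10 + 1.25Q → Q* = 63.63636, P* = 89.54545.
With the tax, the buyer price exceeds the seller price by 20: (97.5 − 0.125Q) − (10 + 1.25Q) = 20 → Q' = 49.09091.
ΔQ = 63.63636 − 49.09091 = 14.54545; the wedge equals the tax, 20.
The triangle = ½ × 14.54545 × 20 = 145.45.

145.45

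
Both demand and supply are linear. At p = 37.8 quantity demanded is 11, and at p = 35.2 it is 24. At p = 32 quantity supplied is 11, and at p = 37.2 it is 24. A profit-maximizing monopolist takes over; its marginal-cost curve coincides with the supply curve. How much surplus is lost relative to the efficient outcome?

Demand slope = (35.2 − 37.8)/(24 − 11) = −0.2, so p = 40 − 0.2q.
Supply slope = (37.2 − 32)/(24 − 11) = 0.4, so p = 27.6 + 0.4q.
Competitive equilibrium: 40 − 0.2q = 27.6 + 0.4q → q* = 20.6667, p* = 35.8667.
Marginal revenue: MR = 40 − 0.4q. Set MR = MC: 40 − 0.4q = 27.6 + 0.4q → q_m = 15.5.
Price p_m = 40 − 0.2·15.5 = 36.9; MC(q_m) = 27.6 + 0.4·15.5 = 33.8.
Competitive q* = 20.6667, so Δq = 5.1667; wedge = 36.9 − 33.8 = 3.1.
Deadweight loss = ½ × 5.1667 × 3.1 = 8.01.

8.01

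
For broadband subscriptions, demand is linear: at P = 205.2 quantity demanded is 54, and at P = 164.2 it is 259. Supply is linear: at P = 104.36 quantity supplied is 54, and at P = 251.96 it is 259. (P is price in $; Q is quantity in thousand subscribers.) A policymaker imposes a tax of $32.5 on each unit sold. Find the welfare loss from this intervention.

$574.05 thousand

Demand slope = (164.2 − 205.2)/(259 − 54) = −0.2, so P = 216 − 0.2Q.
Supply slope = (251.96 − 104.36)/(259 − 54) = 0.72, so P = 65.48 + 0.72Q.
Competitive equilibrium: 216 − 0.2Q = 65.48 + 0.72Q → Q* = 163.6087, P* = 183.2783.
With the tax, the buyer price exceeds the seller price by 32.5: (216 − 0.2Q) − (65.48 + 0.72Q) = 32.5 → Q' = 128.2826.
ΔQ = 163.6087 − 128.2826 = 35.3261; the wedge equals the tax, 32.5.
The triangle = ½ × 35.3261 × 32.5 = $574.05 thousand.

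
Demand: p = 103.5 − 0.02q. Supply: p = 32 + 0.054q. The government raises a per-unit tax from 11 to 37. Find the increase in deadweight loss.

Competitive equilibrium: 103.5 − 0.02q = 32 + 0.054q → q* = 966.2162, p* = 84.1757.
For a per-unit tax t: Δq = t/0.074, so DWL = ½·t·(t/0.074) = t²/0.148.
At t = 11: DWL = 817.568. At t = 37: DWL = 9250.
Increase = 9250 − 817.568 = 8432.43.

8432.43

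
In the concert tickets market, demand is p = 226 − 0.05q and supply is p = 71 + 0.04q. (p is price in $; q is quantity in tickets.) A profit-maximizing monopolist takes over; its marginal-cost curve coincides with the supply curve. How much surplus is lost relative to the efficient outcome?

Competitive equilibrium: 226 − 0.05q = 71 + 0.04q → q* = 1722.22222, p* = 139.88889.
Marginal revenue: MR = 226 − 0.1q. Set MR = MC: 226 − 0.1q = 71 + 0.04q → q_m = 1107.14286.
Price p_m = 226 − 0.05·1107.14286 = 170.64286; MC(q_m) = 71 + 0.04·1107.14286 = 115.28571.
Competitive q* = 1722.22222, so Δq = 615.07936; wedge = 170.64286 − 115.28571 = 55.35715.
Deadweight loss = ½ × 615.07936 × 55.35715 = $17024.52.

$17024.52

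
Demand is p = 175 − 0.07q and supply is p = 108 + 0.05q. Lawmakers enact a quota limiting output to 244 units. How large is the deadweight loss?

5928.33

Competitive equilibrium: 175 − 0.07q = 108 + 0.05q → q* = 558.3333, p* = 135.9167.
At q = 244: demand price = 175 − 0.07·244 = 157.92; supply price = 108 + 0.05·244 = 120.2.
Δq = 558.3333 − 244 = 314.3333; wedge = 157.92 − 120.2 = 37.72.
Welfare loss = ½ × 314.3333 × 37.72 = 5928.33.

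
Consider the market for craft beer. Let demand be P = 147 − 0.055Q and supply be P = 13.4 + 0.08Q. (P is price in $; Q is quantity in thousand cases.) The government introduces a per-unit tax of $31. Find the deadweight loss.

Competitive equilibrium: 147 − 0.055Q = 13.4 + 0.08Q → Q* = 989.6296, P* = 92.5704.
With the tax, the buyer price exceeds the seller price by 31: (147 − 0.055Q) − (13.4 + 0.08Q) = 31 → Q' = 760.
ΔQ = 989.6296 − 760 = 229.6296; the wedge equals the tax, 31.
Welfare loss = ½ × 229.6296 × 31 = $3559.26 thousand.

$3559.26 thousand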